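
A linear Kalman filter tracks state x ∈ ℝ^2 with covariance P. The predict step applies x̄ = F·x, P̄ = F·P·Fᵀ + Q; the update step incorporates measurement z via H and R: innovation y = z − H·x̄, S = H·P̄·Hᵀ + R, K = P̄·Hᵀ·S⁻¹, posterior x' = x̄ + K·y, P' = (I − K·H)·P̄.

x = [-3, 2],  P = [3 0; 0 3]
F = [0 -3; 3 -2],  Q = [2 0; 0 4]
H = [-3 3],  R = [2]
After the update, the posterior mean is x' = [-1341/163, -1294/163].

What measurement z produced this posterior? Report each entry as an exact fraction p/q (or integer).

x̄ = F·x = [-6, -13]
P̄ = F·P·Fᵀ + Q = [29 18; 18 43]
S = H·P̄·Hᵀ + R = [326]
K = P̄·Hᵀ·S⁻¹ = [-33/326; 75/326]
x' − x̄ = [-363/163, 825/163] = K·y
y = (KᵀK)⁻¹·Kᵀ·(x' − x̄) = [22]
z = y + H·x̄ = [22] + [-21] = [1]

z = [1]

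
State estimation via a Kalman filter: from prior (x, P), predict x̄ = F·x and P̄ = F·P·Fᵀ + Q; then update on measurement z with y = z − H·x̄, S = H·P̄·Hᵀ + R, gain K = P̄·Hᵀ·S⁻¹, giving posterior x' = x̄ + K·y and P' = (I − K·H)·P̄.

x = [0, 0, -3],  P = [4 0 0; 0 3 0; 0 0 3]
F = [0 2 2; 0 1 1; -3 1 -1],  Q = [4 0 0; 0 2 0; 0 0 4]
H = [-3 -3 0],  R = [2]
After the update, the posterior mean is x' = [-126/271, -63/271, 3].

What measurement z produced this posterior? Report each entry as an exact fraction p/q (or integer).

x̄ = F·x = [-6, -3, 3]
P̄ = F·P·Fᵀ + Q = [28 12 0; 12 8 0; 0 0 46]
S = H·P̄·Hᵀ + R = [542]
K = P̄·Hᵀ·S⁻¹ = [-60/271; -30/271; 0]
x' − x̄ = [1500/271, 750/271, 0] = K·y
y = (KᵀK)⁻¹·Kᵀ·(x' − x̄) = [-25]
z = y + H·x̄ = [-25] + [27] = [2]

z = [2]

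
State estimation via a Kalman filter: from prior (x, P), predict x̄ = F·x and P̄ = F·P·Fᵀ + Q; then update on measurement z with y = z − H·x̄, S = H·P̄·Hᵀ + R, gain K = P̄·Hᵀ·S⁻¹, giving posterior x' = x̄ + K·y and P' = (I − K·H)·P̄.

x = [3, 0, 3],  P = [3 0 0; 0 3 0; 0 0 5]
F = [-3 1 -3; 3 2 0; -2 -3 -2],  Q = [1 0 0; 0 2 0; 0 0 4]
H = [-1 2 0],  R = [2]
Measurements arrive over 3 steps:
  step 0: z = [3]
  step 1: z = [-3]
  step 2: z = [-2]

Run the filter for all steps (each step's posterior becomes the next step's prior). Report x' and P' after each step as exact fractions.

step 0: x̄ = F·x = [-18, 9, -12]
step 0: P̄ = F·P·Fᵀ + Q = [76 -21 39; -21 41 -36; 39 -36 63]
step 0: y = z − H·x̄ = [-33]
step 0: S = H·P̄·Hᵀ + R = [326]
step 0: K = P̄·Hᵀ·S⁻¹ = [-59/163; 103/326; -111/326]
step 0: x' = x̄ + K·y = [-987/163, -465/326, -249/326]
step 0: P' = (I − K·H)·P̄ = [5426/163 2654/163 -192/163; 2654/163 2757/326 -303/326; -192/163 -303/326 8217/326]
step 1: x̄ = F·x = [3102/163, -3426/163, 5841/326]
step 1: P̄ = F·P·Fᵀ + Q = [68881/163 -51402/163 68285/163; -51402/163 86522/163 -73571/163; 68285/163 -73571/163 159381/326]
step 1: y = z − H·x̄ = [9465/163]
step 1: S = H·P̄·Hᵀ + R = [620903/163]
step 1: K = P̄·Hᵀ·S⁻¹ = [-171685/620903; 224446/620903; -215427/620903]
step 1: x' = x̄ + K·y = [1846887/620903, -17376/620903, -2768949/1241806]
step 1: P' = (I − K·H)·P̄ = [81550186/620903 40603408/620903 33207220/620903; 40603408/620903 20526150/620903 16388183/620903; 33207220/620903 16388183/620903 37684395/1241806]
step 2: x̄ = F·x = [-2809227/1241806, 5505909/620903, -872697/620903]
step 2: P̄ = F·P·Fᵀ + Q = [2360917837/1241806 -1211903676/620903 1338203628/620903; -1211903676/620903 1304538976/620903 -1405098372/620903; 1338203628/620903 -1405098372/620903 1538345348/620903]
step 2: y = z − H·x̄ = [-27316475/1241806]
step 2: S = H·P̄·Hᵀ + R = [22494942665/1241806]
step 2: K = P̄·Hᵀ·S⁻¹ = [-7208532541/22494942665; 7641963256/22494942665; -8296800744/22494942665]
step 2: x' = x̄ + K·y = [21536101234/4498988533, 6274525379/4498988533, 30178113513/4498988533]
step 2: P' = (I − K·H)·P̄ = [922664236954/22494942665 454123585936/22494942665 320395957656/22494942665; 454123585936/22494942665 234703756224/22494942665 151901178084/22494942665; 320395957656/22494942665 151901178084/22494942665 300431966684/22494942665]

step 0: x' = [-987/163, -465/326, -249/326], P' = [5426/163 2654/163 -192/163; 2654/163 2757/326 -303/326; -192/163 -303/326 8217/326]
step 1: x' = [1846887/620903, -17376/620903, -2768949/1241806], P' = [81550186/620903 40603408/620903 33207220/620903; 40603408/620903 20526150/620903 16388183/620903; 33207220/620903 16388183/620903 37684395/1241806]
step 2: x' = [21536101234/4498988533, 6274525379/4498988533, 30178113513/4498988533], P' = [922664236954/22494942665 454123585936/22494942665 320395957656/22494942665; 454123585936/22494942665 234703756224/22494942665 151901178084/22494942665; 320395957656/22494942665 151901178084/22494942665 300431966684/22494942665]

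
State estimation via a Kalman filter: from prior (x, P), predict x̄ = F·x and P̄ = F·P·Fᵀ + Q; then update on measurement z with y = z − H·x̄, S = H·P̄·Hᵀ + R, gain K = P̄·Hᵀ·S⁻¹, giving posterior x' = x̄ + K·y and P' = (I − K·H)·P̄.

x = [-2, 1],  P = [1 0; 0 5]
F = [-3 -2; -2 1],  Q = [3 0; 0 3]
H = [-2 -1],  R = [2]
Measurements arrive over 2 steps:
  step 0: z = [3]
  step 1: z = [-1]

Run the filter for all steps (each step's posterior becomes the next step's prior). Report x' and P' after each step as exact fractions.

step 0: x̄ = F·x = [4, 5]
step 0: P̄ = F·P·Fᵀ + Q = [32 -4; -4 12]
step 0: y = z − H·x̄ = [16]
step 0: S = H·P̄·Hᵀ + R = [126]
step 0: K = P̄·Hᵀ·S⁻¹ = [-10/21; -2/63]
step 0: x' = x̄ + K·y = [-76/21, 283/63]
step 0: P' = (I − K·H)·P̄ = [24/7 -124/21; -124/21 748/63]
step 1: x̄ = F·x = [118/63, 739/63]
step 1: P̄ = F·P·Fᵀ + Q = [661/63 -572/63; -572/63 3289/63]
step 1: y = z − H·x̄ = [304/21]
step 1: S = H·P̄·Hᵀ + R = [419/7]
step 1: K = P̄·Hᵀ·S⁻¹ = [-250/1257; -715/1257]
step 1: x' = x̄ + K·y = [-3794/3771, 13183/3771]
step 1: P' = (I − K·H)·P̄ = [30637/3771 -59774/3771; -59774/3771 123838/3771]

step 0: x' = [-76/21, 283/63], P' = [24/7 -124/21; -124/21 748/63]
step 1: x' = [-3794/3771, 13183/3771], P' = [30637/3771 -59774/3771; -59774/3771 123838/3771]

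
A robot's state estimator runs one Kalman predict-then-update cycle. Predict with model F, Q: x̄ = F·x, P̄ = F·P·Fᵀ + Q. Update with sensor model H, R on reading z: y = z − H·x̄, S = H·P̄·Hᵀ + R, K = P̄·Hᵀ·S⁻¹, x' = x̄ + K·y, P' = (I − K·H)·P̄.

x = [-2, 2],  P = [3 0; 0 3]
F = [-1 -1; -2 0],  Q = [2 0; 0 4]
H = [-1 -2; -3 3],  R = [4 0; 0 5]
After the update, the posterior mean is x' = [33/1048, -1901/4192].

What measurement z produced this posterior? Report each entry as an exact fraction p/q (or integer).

z = [1, -2]

x̄ = F·x = [0, 4]
P̄ = F·P·Fᵀ + Q = [8 6; 6 16]
S = H·P̄·Hᵀ + R = [100 -54; -54 113]
K = P̄·Hᵀ·S⁻¹ = [-323/1048 -105/524; -1337/4192 237/2096]
x' − x̄ = [33/1048, -18669/4192] = K·y
y = (KᵀK)⁻¹·Kᵀ·(x' − x̄) = [9, -14]
z = y + H·x̄ = [9, -14] + [-8, 12] = [1, -2]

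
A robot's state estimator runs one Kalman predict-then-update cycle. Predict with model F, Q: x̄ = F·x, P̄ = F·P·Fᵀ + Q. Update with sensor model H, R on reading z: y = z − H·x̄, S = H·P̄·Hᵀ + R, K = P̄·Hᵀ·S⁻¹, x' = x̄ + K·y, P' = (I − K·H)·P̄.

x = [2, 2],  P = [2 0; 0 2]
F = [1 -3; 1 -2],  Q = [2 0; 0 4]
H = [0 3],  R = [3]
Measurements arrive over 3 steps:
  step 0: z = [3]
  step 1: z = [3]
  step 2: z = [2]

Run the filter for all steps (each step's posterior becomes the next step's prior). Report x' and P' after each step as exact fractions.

step 0: x̄ = F·x = [-4, -2]
step 0: P̄ = F·P·Fᵀ + Q = [22 14; 14 14]
step 0: y = z − H·x̄ = [9]
step 0: S = H·P̄·Hᵀ + R = [129]
step 0: K = P̄·Hᵀ·S⁻¹ = [14/43; 14/43]
step 0: x' = x̄ + K·y = [-46/43, 40/43]
step 0: P' = (I − K·H)·P̄ = [358/43 14/43; 14/43 14/43]
step 1: x̄ = F·x = [-166/43, -126/43]
step 1: P̄ = F·P·Fᵀ + Q = [486/43 372/43; 372/43 530/43]
step 1: y = z − H·x̄ = [507/43]
step 1: S = H·P̄·Hᵀ + R = [4899/43]
step 1: K = P̄·Hᵀ·S⁻¹ = [372/1633; 530/1633]
step 1: x' = x̄ + K·y = [-1918/1633, 1464/1633]
step 1: P' = (I − K·H)·P̄ = [8802/1633 372/1633; 372/1633 530/1633]
step 2: x̄ = F·x = [-6310/1633, -4846/1633]
step 2: P̄ = F·P·Fᵀ + Q = [14606/1633 10122/1633; 10122/1633 15966/1633]
step 2: y = z − H·x̄ = [17804/1633]
step 2: S = H·P̄·Hᵀ + R = [148593/1633]
step 2: K = P̄·Hᵀ·S⁻¹ = [10122/49531; 15966/49531]
step 2: x' = x̄ + K·y = [-81034/49531, 27086/49531]
step 2: P' = (I − K·H)·P̄ = [254798/49531 10122/49531; 10122/49531 15966/49531]

step 0: x' = [-46/43, 40/43], P' = [358/43 14/43; 14/43 14/43]
step 1: x' = [-1918/1633, 1464/1633], P' = [8802/1633 372/1633; 372/1633 530/1633]
step 2: x' = [-81034/49531, 27086/49531], P' = [254798/49531 10122/49531; 10122/49531 15966/49531]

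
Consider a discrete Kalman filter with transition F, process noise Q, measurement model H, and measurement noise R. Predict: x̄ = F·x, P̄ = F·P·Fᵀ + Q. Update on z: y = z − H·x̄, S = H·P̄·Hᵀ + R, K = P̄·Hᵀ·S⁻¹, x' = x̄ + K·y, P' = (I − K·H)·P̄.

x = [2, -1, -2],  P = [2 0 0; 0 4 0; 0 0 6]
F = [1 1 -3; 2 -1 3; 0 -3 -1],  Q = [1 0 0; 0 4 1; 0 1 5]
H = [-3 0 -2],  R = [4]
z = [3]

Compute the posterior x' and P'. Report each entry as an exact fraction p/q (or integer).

x' = [-313/271, 5035/813, 257/813]
P' = [3856/271 -3454/271 -5654/271; -3454/271 27326/813 15199/813; -5654/271 15199/813 25667/813]

x̄ = F·x = [7, -1, 5]
P̄ = F·P·Fᵀ + Q = [61 -54 6; -54 70 -5; 6 -5 47]
y = z − H·x̄ = [34]
S = H·P̄·Hᵀ + R = [813]
K = P̄·Hᵀ·S⁻¹ = [-65/271; 172/813; -112/813]
x' = x̄ + K·y = [-313/271, 5035/813, 257/813]
P' = (I − K·H)·P̄ = [3856/271 -3454/271 -5654/271; -3454/271 27326/813 15199/813; -5654/271 15199/813 25667/813]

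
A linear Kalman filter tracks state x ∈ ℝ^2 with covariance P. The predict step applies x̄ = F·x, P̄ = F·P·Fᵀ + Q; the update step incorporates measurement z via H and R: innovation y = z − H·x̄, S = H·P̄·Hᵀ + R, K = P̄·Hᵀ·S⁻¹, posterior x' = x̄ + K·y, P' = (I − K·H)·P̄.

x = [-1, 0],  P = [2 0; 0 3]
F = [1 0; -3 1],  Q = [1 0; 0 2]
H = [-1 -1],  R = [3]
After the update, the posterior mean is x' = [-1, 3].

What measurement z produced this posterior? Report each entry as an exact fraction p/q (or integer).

x̄ = F·x = [-1, 3]
P̄ = F·P·Fᵀ + Q = [3 -6; -6 23]
S = H·P̄·Hᵀ + R = [17]
K = P̄·Hᵀ·S⁻¹ = [3/17; -1]
x' − x̄ = [0, 0] = K·y
y = (KᵀK)⁻¹·Kᵀ·(x' − x̄) = [0]
z = y + H·x̄ = [0] + [-2] = [-2]

z = [-2]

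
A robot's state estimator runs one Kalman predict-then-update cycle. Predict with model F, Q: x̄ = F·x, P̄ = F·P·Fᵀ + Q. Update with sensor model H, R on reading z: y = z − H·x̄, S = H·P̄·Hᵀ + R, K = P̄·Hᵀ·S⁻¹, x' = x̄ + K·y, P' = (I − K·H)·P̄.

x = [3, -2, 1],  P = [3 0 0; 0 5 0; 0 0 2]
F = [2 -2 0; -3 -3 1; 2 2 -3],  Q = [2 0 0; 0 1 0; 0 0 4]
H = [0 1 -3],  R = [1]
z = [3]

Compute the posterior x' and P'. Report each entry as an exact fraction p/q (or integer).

x̄ = F·x = [10, -2, -1]
P̄ = F·P·Fᵀ + Q = [34 12 -8; 12 75 -54; -8 -54 54]
y = z − H·x̄ = [2]
S = H·P̄·Hᵀ + R = [886]
K = P̄·Hᵀ·S⁻¹ = [18/443; 237/886; -108/443]
x' = x̄ + K·y = [4466/443, -649/443, -659/443]
P' = (I − K·H)·P̄ = [14414/443 1050/443 344/443; 1050/443 10281/886 1674/443; 344/443 1674/443 594/443]

x' = [4466/443, -649/443, -659/443]
P' = [14414/443 1050/443 344/443; 1050/443 10281/886 1674/443; 344/443 1674/443 594/443]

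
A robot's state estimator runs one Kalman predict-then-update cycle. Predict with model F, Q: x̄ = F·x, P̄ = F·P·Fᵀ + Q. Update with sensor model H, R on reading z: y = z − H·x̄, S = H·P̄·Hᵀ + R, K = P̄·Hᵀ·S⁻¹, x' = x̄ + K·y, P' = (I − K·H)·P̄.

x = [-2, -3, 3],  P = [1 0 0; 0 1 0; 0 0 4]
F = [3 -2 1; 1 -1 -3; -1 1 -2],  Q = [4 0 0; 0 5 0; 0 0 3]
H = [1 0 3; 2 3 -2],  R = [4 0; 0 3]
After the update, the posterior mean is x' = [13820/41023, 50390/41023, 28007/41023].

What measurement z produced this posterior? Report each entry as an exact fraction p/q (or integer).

z = [3, 3]

x̄ = F·x = [3, -8, -7]
P̄ = F·P·Fᵀ + Q = [21 -7 -13; -7 43 22; -13 22 21]
S = H·P̄·Hᵀ + R = [136 41; 41 314]
K = P̄·Hᵀ·S⁻¹ = [-7579/41023 7130/41023; 15615/41023 7237/41023; 15782/41023 -2322/41023]
x' − x̄ = [-109249/41023, 378574/41023, 315168/41023] = K·y
y = (KᵀK)⁻¹·Kᵀ·(x' − x̄) = [21, 7]
z = y + H·x̄ = [21, 7] + [-18, -4] = [3, 3]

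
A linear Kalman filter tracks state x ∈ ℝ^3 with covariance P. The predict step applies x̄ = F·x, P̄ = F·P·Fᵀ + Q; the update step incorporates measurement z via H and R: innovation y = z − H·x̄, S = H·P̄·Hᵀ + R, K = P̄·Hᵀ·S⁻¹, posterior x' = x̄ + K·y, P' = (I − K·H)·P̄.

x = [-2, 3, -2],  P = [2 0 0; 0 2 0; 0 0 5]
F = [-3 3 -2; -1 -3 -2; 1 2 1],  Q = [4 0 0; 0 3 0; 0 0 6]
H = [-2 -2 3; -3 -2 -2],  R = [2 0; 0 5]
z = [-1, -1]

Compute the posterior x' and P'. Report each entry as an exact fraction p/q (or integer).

x̄ = F·x = [19, -3, 2]
P̄ = F·P·Fᵀ + Q = [60 8 -4; 8 43 -24; -4 -24 21]
y = z − H·x̄ = [25, 54]
S = H·P̄·Hᵀ + R = [1003 554; 554 657]
K = P̄·Hᵀ·S⁻¹ = [6916/352055 -106572/352055; -1454/6401 622/6401; 6201/32005 -4352/32005]
x' = x̄ + K·y = [1107057/352055, -21965/6401, -15973/32005]
P' = (I − K·H)·P̄ = [2111332/352055 -47048/6401 -28448/32005; -47048/6401 60811/6401 8206/6401; -28448/32005 8206/6401 12522/32005]

x' = [1107057/352055, -21965/6401, -15973/32005]
P' = [2111332/352055 -47048/6401 -28448/32005; -47048/6401 60811/6401 8206/6401; -28448/32005 8206/6401 12522/32005]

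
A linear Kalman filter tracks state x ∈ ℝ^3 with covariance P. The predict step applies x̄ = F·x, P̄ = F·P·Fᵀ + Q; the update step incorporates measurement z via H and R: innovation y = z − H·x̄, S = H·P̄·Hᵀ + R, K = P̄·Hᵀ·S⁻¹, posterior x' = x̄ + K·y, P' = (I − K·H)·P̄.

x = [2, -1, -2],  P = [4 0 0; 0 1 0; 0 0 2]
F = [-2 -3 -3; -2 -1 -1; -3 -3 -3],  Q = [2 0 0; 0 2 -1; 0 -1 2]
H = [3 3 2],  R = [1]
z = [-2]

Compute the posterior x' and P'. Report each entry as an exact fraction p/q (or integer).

x̄ = F·x = [5, -1, 3]
P̄ = F·P·Fᵀ + Q = [45 25 51; 25 21 32; 51 32 65]
y = z − H·x̄ = [-20]
S = H·P̄·Hᵀ + R = [2301]
K = P̄·Hᵀ·S⁻¹ = [8/59; 202/2301; 379/2301]
x' = x̄ + K·y = [135/59, -6341/2301, -677/2301]
P' = (I − K·H)·P̄ = [159/59 -141/59 -23/59; -141/59 7517/2301 -2926/2301; -23/59 -2926/2301 5924/2301]

x' = [135/59, -6341/2301, -677/2301]
P' = [159/59 -141/59 -23/59; -141/59 7517/2301 -2926/2301; -23/59 -2926/2301 5924/2301]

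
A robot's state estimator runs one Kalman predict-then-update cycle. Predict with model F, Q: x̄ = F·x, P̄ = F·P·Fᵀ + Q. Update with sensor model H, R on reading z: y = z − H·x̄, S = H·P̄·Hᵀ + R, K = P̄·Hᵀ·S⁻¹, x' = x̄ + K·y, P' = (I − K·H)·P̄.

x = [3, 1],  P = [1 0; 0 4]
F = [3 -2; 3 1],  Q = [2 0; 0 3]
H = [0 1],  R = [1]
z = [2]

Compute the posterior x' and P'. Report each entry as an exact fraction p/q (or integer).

x' = [111/17, 42/17]
P' = [458/17 1/17; 1/17 16/17]

x̄ = F·x = [7, 10]
P̄ = F·P·Fᵀ + Q = [27 1; 1 16]
y = z − H·x̄ = [-8]
S = H·P̄·Hᵀ + R = [17]
K = P̄·Hᵀ·S⁻¹ = [1/17; 16/17]
x' = x̄ + K·y = [111/17, 42/17]
P' = (I − K·H)·P̄ = [458/17 1/17; 1/17 16/17]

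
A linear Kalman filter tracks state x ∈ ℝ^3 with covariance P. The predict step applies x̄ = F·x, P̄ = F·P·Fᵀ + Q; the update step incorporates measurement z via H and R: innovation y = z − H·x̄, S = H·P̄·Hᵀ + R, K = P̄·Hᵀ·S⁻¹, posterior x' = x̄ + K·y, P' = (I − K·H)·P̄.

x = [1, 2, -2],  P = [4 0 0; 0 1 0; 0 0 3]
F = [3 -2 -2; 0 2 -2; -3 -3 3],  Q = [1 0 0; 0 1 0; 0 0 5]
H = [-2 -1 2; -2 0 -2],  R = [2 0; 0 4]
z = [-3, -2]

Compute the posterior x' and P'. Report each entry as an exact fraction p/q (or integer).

x̄ = F·x = [3, 8, -15]
P̄ = F·P·Fᵀ + Q = [53 8 -48; 8 17 -24; -48 -24 77]
y = z − H·x̄ = [41, -26]
S = H·P̄·Hᵀ + R = [1051 -128; -128 140]
K = P̄·Hᵀ·S⁻¹ = [-7670/32689 -18695/65378; -1811/32689 5816/32689; 7734/32689 -12943/65378]
x' = x̄ + K·y = [26632/32689, 36045/32689, -4982/32689]
P' = (I − K·H)·P̄ = [28342/32689 -60638/32689 -9647/32689; -60638/32689 222910/32689 49006/32689; -9647/32689 49006/32689 22590/32689]

x' = [26632/32689, 36045/32689, -4982/32689]
P' = [28342/32689 -60638/32689 -9647/32689; -60638/32689 222910/32689 49006/32689; -9647/32689 49006/32689 22590/32689]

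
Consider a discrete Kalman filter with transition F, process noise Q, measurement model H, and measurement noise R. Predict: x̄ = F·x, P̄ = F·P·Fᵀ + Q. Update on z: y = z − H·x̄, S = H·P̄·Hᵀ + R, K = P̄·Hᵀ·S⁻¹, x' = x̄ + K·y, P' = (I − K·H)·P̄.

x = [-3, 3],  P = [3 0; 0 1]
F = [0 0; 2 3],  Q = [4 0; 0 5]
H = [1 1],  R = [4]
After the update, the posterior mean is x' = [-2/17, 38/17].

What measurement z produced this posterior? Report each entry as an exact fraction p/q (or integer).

x̄ = F·x = [0, 3]
P̄ = F·P·Fᵀ + Q = [4 0; 0 26]
S = H·P̄·Hᵀ + R = [34]
K = P̄·Hᵀ·S⁻¹ = [2/17; 13/17]
x' − x̄ = [-2/17, -13/17] = K·y
y = (KᵀK)⁻¹·Kᵀ·(x' − x̄) = [-1]
z = y + H·x̄ = [-1] + [3] = [2]

z = [2]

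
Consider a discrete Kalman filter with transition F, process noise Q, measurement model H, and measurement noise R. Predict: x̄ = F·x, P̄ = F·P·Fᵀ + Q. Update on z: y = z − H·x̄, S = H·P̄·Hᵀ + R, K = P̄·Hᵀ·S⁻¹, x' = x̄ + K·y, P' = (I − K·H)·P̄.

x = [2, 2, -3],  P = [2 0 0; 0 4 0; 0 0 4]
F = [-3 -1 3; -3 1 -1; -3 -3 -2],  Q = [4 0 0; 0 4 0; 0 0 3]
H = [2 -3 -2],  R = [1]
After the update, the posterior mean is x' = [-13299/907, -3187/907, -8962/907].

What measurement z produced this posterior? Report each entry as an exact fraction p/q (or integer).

z = [1]

x̄ = F·x = [-17, -1, -6]
P̄ = F·P·Fᵀ + Q = [62 2 6; 2 30 14; 6 14 73]
S = H·P̄·Hᵀ + R = [907]
K = P̄·Hᵀ·S⁻¹ = [106/907; -114/907; -176/907]
x' − x̄ = [2120/907, -2280/907, -3520/907] = K·y
y = (KᵀK)⁻¹·Kᵀ·(x' − x̄) = [20]
z = y + H·x̄ = [20] + [-19] = [1]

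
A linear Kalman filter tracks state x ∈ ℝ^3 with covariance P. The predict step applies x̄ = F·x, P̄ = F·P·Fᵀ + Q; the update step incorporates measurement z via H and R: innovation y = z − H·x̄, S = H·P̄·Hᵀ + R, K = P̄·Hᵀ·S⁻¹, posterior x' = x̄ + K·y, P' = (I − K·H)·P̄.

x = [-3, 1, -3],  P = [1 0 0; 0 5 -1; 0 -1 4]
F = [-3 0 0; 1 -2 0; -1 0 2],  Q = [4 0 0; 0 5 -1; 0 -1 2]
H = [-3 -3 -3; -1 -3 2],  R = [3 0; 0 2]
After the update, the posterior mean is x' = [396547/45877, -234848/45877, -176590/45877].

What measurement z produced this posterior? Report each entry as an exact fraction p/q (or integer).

z = [1, -1]

x̄ = F·x = [9, -5, -3]
P̄ = F·P·Fᵀ + Q = [13 -3 3; -3 26 2; 3 2 19]
S = H·P̄·Hᵀ + R = [561 120; 120 271]
K = P̄·Hᵀ·S⁻¹ = [-3603/45877 1934/45877; -3935/45877 -10277/45877; -7664/45877 8303/45877]
x' − x̄ = [-16346/45877, -5463/45877, -38959/45877] = K·y
y = (KᵀK)⁻¹·Kᵀ·(x' − x̄) = [4, -1]
z = y + H·x̄ = [4, -1] + [-3, 0] = [1, -1]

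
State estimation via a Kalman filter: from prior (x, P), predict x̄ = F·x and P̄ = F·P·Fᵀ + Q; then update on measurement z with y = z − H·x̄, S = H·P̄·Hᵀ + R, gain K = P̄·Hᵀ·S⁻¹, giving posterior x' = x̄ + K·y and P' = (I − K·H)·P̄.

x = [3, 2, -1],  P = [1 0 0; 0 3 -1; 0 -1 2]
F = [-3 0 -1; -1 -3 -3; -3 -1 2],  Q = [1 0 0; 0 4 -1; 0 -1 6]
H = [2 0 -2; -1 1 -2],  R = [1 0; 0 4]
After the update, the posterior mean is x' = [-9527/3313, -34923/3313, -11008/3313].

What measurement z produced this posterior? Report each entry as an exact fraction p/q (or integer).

x̄ = F·x = [-8, -6, -13]
P̄ = F·P·Fᵀ + Q = [12 6 4; 6 32 2; 4 2 30]
S = H·P̄·Hᵀ + R = [137 96; 96 164]
K = P̄·Hᵀ·S⁻¹ = [992/3313 -1727/6626; -200/3313 1123/6626; -644/3313 -1751/6626]
x' − x̄ = [16977/3313, -15045/3313, 32061/3313] = K·y
y = (KᵀK)⁻¹·Kᵀ·(x' − x̄) = [-9, -30]
z = y + H·x̄ = [-9, -30] + [10, 28] = [1, -2]

z = [1, -2]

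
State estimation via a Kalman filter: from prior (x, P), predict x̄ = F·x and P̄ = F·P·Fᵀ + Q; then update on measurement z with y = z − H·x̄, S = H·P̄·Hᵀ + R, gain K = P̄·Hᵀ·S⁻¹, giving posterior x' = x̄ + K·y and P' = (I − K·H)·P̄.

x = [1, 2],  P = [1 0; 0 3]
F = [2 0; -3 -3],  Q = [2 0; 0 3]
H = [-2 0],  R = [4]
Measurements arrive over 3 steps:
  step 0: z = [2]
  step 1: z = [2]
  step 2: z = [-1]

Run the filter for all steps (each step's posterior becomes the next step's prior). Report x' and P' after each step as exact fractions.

step 0: x' = [-4/7, -45/7], P' = [6/7 -6/7; -6/7 237/7]
step 1: x' = [-46/45, 21], P' = [38/45 0; 0 300]
step 2: x' = [29/287, -17781/287], P' = [242/287 -228/287; -228/287 776787/287]

step 0: x̄ = F·x = [2, -9]
step 0: P̄ = F·P·Fᵀ + Q = [6 -6; -6 39]
step 0: y = z − H·x̄ = [6]
step 0: S = H·P̄·Hᵀ + R = [28]
step 0: K = P̄·Hᵀ·S⁻¹ = [-3/7; 3/7]
step 0: x' = x̄ + K·y = [-4/7, -45/7]
step 0: P' = (I − K·H)·P̄ = [6/7 -6/7; -6/7 237/7]
step 1: x̄ = F·x = [-8/7, 21]
step 1: P̄ = F·P·Fᵀ + Q = [38/7 0; 0 300]
step 1: y = z − H·x̄ = [-2/7]
step 1: S = H·P̄·Hᵀ + R = [180/7]
step 1: K = P̄·Hᵀ·S⁻¹ = [-19/45; 0]
step 1: x' = x̄ + K·y = [-46/45, 21]
step 1: P' = (I − K·H)·P̄ = [38/45 0; 0 300]
step 2: x̄ = F·x = [-92/45, -899/15]
step 2: P̄ = F·P·Fᵀ + Q = [242/45 -76/15; -76/15 13553/5]
step 2: y = z − H·x̄ = [-229/45]
step 2: S = H·P̄·Hᵀ + R = [1148/45]
step 2: K = P̄·Hᵀ·S⁻¹ = [-121/287; 114/287]
step 2: x' = x̄ + K·y = [29/287, -17781/287]
step 2: P' = (I − K·H)·P̄ = [242/287 -228/287; -228/287 776787/287]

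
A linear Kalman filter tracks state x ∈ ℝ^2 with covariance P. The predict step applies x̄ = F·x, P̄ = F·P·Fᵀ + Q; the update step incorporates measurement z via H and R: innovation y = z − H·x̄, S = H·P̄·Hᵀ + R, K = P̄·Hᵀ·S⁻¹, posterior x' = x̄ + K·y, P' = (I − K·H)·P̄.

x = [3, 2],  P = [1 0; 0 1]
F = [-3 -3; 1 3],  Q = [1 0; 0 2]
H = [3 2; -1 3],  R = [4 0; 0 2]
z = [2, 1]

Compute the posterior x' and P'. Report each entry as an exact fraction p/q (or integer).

x̄ = F·x = [-15, 9]
P̄ = F·P·Fᵀ + Q = [19 -12; -12 12]
y = z − H·x̄ = [29, -41]
S = H·P̄·Hᵀ + R = [79 -69; -69 201]
K = P̄·Hᵀ·S⁻¹ = [473/1853 -1034/5559; 150/1853 494/1853]
x' = x̄ + K·y = [160/5559, 773/1853]
P' = (I − K·H)·P̄ = [1924/5559 -16/1853; -16/1853 324/1853]

x' = [160/5559, 773/1853]
P' = [1924/5559 -16/1853; -16/1853 324/1853]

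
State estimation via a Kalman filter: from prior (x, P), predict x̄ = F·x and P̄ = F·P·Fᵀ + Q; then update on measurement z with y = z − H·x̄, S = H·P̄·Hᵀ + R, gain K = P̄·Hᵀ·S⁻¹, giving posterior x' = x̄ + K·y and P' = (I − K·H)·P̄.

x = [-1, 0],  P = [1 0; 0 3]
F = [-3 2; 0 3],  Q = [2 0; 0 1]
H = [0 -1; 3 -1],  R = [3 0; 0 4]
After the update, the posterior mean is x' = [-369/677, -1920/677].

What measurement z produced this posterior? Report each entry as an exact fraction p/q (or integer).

x̄ = F·x = [3, 0]
P̄ = F·P·Fᵀ + Q = [23 18; 18 28]
S = H·P̄·Hᵀ + R = [31 -26; -26 131]
K = P̄·Hᵀ·S⁻¹ = [-1032/3385 1113/3385; -2992/3385 78/3385]
x' − x̄ = [-2400/677, -1920/677] = K·y
y = (KᵀK)⁻¹·Kᵀ·(x' − x̄) = [3, -8]
z = y + H·x̄ = [3, -8] + [0, 9] = [3, 1]

z = [3, 1]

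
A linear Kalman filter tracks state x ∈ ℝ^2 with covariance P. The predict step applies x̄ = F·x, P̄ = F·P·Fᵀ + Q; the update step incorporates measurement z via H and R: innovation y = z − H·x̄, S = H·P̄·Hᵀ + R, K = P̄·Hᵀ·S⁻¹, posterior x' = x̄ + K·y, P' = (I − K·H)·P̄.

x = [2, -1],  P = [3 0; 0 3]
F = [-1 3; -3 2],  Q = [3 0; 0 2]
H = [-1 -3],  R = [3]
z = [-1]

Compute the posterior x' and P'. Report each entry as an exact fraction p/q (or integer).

x' = [65/63, -4/63]
P' = [635/63 -199/63; -199/63 83/63]

x̄ = F·x = [-5, -8]
P̄ = F·P·Fᵀ + Q = [33 27; 27 41]
y = z − H·x̄ = [-30]
S = H·P̄·Hᵀ + R = [567]
K = P̄·Hᵀ·S⁻¹ = [-38/189; -50/189]
x' = x̄ + K·y = [65/63, -4/63]
P' = (I − K·H)·P̄ = [635/63 -199/63; -199/63 83/63]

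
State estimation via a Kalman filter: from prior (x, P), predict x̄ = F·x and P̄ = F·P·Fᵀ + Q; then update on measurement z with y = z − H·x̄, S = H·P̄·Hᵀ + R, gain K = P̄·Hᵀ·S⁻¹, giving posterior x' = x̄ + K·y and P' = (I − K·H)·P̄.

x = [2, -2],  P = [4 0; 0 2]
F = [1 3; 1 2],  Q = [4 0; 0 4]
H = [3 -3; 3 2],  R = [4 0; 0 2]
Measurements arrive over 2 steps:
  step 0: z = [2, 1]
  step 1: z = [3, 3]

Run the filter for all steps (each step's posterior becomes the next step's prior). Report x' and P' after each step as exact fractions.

step 0: x̄ = F·x = [-4, -2]
step 0: P̄ = F·P·Fᵀ + Q = [26 16; 16 16]
step 0: y = z − H·x̄ = [8, 17]
step 0: S = H·P̄·Hᵀ + R = [94 90; 90 492]
step 0: K = P̄·Hᵀ·S⁻¹ = [405/3179 1910/9537; -600/3179 1880/9537]
step 0: x' = x̄ + K·y = [4042/9537, -1514/9537]
step 0: P' = (I − K·H)·P̄ = [1412/9537 -208/9537; -208/9537 2192/9537]
step 1: x̄ = F·x = [-500/9537, 338/3179]
step 1: P̄ = F·P·Fᵀ + Q = [58040/9537 4508/3179; 4508/3179 15832/3179]
step 1: y = z − H·x̄ = [11051/3179, 851/289]
step 1: S = H·P̄·Hᵀ + R = [248180/3179 5964/289; 5964/289 27082/289]
step 1: K = P̄·Hᵀ·S⁻¹ = [31679/248897 539538/2737867; -46773/248897 528604/2737867]
step 1: x' = x̄ + K·y = [724519/746691, 5373/248897]
step 1: P' = (I − K·H)·P̄ = [1204996/8213601 -62960/2737867; -62960/2737867 623044/2737867]

step 0: x' = [4042/9537, -1514/9537], P' = [1412/9537 -208/9537; -208/9537 2192/9537]
step 1: x' = [724519/746691, 5373/248897], P' = [1204996/8213601 -62960/2737867; -62960/2737867 623044/2737867]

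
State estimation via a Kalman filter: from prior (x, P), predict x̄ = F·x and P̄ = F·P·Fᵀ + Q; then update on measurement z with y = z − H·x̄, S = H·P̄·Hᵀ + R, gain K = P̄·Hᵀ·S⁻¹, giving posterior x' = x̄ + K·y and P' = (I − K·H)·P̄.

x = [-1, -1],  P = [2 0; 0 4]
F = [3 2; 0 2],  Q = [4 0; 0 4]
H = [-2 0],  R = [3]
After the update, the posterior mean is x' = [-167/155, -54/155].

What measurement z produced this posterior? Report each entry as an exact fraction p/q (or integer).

z = [2]

x̄ = F·x = [-5, -2]
P̄ = F·P·Fᵀ + Q = [38 16; 16 20]
S = H·P̄·Hᵀ + R = [155]
K = P̄·Hᵀ·S⁻¹ = [-76/155; -32/155]
x' − x̄ = [608/155, 256/155] = K·y
y = (KᵀK)⁻¹·Kᵀ·(x' − x̄) = [-8]
z = y + H·x̄ = [-8] + [10] = [2]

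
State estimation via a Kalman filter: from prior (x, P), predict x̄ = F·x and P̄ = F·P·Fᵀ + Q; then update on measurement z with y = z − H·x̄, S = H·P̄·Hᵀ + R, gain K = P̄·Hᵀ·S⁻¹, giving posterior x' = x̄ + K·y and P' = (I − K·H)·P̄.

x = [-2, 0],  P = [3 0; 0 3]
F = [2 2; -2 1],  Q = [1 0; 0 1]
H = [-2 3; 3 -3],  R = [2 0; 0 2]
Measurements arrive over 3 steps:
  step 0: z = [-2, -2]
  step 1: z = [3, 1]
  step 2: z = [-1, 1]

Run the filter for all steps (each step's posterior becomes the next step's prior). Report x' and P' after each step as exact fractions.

step 0: x' = [-6190/2433, -1684/811], P' = [6602/2433 1816/811; 1816/811 1588/811]
step 1: x' = [3249502/5623687, 4255809/5623687], P' = [4940408/5623687 3700966/5623687; 3700966/5623687 3351046/5623687]
step 2: x' = [2854493468/4385116939, 915660847/4385116939], P' = [3693732240/4385116939 2768273542/4385116939; 2768273542/4385116939 2525833510/4385116939]

step 0: x̄ = F·x = [-4, 4]
step 0: P̄ = F·P·Fᵀ + Q = [25 -6; -6 16]
step 0: y = z − H·x̄ = [-22, 22]
step 0: S = H·P̄·Hᵀ + R = [318 -384; -384 479]
step 0: K = P̄·Hᵀ·S⁻¹ = [1570/2433 577/811; 566/811 342/811]
step 0: x' = x̄ + K·y = [-6190/2433, -1684/811]
step 0: P' = (I − K·H)·P̄ = [6602/2433 1816/811; 1816/811 1588/811]
step 1: x̄ = F·x = [-22484/2433, 7328/2433]
step 1: P̄ = F·P·Fᵀ + Q = [91481/2433 -27776/2433; -27776/2433 11813/2433]
step 1: y = z − H·x̄ = [-59653/2433, 30623/811]
step 1: S = H·P̄·Hᵀ + R = [810419/2433 -357281/811; -357281/811 478160/811]
step 1: K = P̄·Hᵀ·S⁻¹ = [611041/5623687 1859163/5623687; 1325603/5623687 524880/5623687]
step 1: x' = x̄ + K·y = [3249502/5623687, 4255809/5623687]
step 1: P' = (I − K·H)·P̄ = [4940408/5623687 3700966/5623687; 3700966/5623687 3351046/5623687]
step 2: x̄ = F·x = [15010622/5623687, -2243195/5623687]
step 2: P̄ = F·P·Fᵀ + Q = [68397231/5623687 -20461472/5623687; -20461472/5623687 13932501/5623687]
step 2: y = z − H·x̄ = [31127142/5623687, -46137764/5623687]
step 2: S = H·P̄·Hᵀ + R = [655766471/5623687 -842697975/5623687; -842697975/5623687 1120521458/5623687]
step 2: K = P̄·Hᵀ·S⁻¹ = [65525439/626445277 1388188047/4385116939; 145782389/626445277 363660048/4385116939]
step 2: x' = x̄ + K·y = [2854493468/4385116939, 915660847/4385116939]
step 2: P' = (I − K·H)·P̄ = [3693732240/4385116939 2768273542/4385116939; 2768273542/4385116939 2525833510/4385116939]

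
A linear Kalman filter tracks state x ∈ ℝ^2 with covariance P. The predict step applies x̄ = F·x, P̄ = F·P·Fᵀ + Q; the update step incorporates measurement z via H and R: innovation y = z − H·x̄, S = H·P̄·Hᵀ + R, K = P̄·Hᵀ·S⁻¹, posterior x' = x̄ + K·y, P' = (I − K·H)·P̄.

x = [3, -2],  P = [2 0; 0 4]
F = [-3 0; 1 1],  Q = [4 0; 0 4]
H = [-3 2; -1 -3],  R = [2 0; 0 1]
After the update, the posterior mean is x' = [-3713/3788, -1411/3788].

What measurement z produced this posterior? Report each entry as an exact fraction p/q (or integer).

z = [2, 2]

x̄ = F·x = [-9, 1]
P̄ = F·P·Fᵀ + Q = [22 -6; -6 10]
S = H·P̄·Hᵀ + R = [312 -36; -36 77]
K = P̄·Hᵀ·S⁻¹ = [-1025/3788 -169/947; 1031/11364 -255/947]
x' − x̄ = [30379/3788, -5199/3788] = K·y
y = (KᵀK)⁻¹·Kᵀ·(x' − x̄) = [-27, -4]
z = y + H·x̄ = [-27, -4] + [29, 6] = [2, 2]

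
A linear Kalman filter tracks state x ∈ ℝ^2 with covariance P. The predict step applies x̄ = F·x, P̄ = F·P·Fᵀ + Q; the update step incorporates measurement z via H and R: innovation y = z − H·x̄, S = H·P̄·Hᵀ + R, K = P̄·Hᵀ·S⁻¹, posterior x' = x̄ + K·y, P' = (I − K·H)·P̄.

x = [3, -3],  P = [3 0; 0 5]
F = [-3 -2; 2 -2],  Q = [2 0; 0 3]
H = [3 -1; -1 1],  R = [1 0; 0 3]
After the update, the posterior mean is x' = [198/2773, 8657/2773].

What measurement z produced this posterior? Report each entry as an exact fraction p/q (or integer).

z = [-3, 2]

x̄ = F·x = [-3, 12]
P̄ = F·P·Fᵀ + Q = [49 2; 2 35]
S = H·P̄·Hᵀ + R = [465 -174; -174 83]
K = P̄·Hᵀ·S⁻¹ = [3857/8319 1125/2773; 3335/8319 3433/2773]
x' − x̄ = [8517/2773, -24619/2773] = K·y
y = (KᵀK)⁻¹·Kᵀ·(x' − x̄) = [18, -13]
z = y + H·x̄ = [18, -13] + [-21, 15] = [-3, 2]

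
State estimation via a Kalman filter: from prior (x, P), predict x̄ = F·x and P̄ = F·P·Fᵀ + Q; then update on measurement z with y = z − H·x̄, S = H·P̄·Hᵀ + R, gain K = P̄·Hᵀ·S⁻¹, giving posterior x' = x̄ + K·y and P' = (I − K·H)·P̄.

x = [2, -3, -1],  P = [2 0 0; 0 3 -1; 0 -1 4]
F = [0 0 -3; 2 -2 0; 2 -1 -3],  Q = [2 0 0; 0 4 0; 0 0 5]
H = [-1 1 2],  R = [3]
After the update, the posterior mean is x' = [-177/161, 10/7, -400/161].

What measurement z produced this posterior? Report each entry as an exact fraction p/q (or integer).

x̄ = F·x = [3, 10, 10]
P̄ = F·P·Fᵀ + Q = [38 -6 33; -6 24 8; 33 8 46]
S = H·P̄·Hᵀ + R = [161]
K = P̄·Hᵀ·S⁻¹ = [22/161; 2/7; 67/161]
x' − x̄ = [-660/161, -60/7, -2010/161] = K·y
y = (KᵀK)⁻¹·Kᵀ·(x' − x̄) = [-30]
z = y + H·x̄ = [-30] + [27] = [-3]

z = [-3]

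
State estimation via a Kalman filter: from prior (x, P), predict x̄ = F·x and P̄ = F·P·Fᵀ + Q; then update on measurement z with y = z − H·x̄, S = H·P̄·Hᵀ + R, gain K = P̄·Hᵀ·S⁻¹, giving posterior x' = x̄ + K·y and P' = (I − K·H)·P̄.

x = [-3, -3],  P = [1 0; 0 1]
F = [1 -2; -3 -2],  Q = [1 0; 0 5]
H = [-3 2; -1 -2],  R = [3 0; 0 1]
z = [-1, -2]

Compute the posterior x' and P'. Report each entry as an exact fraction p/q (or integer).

x̄ = F·x = [3, 15]
P̄ = F·P·Fᵀ + Q = [6 1; 1 18]
y = z − H·x̄ = [-22, 31]
S = H·P̄·Hᵀ + R = [117 -50; -50 83]
K = P̄·Hᵀ·S⁻¹ = [-1728/7211 -1736/7211; 889/7211 -2679/7211]
x' = x̄ + K·y = [5833/7211, 5558/7211]
P' = (I − K·H)·P̄ = [1730/7211 3/7211; 3/7211 1338/7211]

x' = [5833/7211, 5558/7211]
P' = [1730/7211 3/7211; 3/7211 1338/7211]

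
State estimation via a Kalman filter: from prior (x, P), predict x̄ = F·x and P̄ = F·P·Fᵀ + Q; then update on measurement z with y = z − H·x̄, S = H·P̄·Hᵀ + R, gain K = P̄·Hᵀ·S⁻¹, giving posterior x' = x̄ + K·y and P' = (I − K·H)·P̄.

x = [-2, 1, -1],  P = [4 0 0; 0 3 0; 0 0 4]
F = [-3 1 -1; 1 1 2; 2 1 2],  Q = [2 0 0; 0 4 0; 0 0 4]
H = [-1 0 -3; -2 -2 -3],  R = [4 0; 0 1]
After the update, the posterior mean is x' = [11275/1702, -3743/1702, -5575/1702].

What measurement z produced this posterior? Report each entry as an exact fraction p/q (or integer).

z = [3, 1]

x̄ = F·x = [8, -3, -5]
P̄ = F·P·Fᵀ + Q = [45 -17 -29; -17 27 27; -29 27 39]
S = H·P̄·Hᵀ + R = [226 308; 308 480]
K = P̄·Hᵀ·S⁻¹ = [2653/3404 -2965/6808; 97/3404 -1557/6808; -1859/3404 783/6808]
x' − x̄ = [-2341/1702, 1363/1702, 2935/1702] = K·y
y = (KᵀK)⁻¹·Kᵀ·(x' − x̄) = [-4, -4]
z = y + H·x̄ = [-4, -4] + [7, 5] = [3, 1]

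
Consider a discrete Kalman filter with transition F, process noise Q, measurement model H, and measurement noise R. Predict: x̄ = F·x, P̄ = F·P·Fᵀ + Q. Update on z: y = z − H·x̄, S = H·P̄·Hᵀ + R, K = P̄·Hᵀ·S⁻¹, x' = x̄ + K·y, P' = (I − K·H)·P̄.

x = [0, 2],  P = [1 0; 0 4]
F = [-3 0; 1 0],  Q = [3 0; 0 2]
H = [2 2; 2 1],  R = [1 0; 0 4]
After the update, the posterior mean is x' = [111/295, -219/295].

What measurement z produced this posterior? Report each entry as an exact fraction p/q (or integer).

x̄ = F·x = [0, 0]
P̄ = F·P·Fᵀ + Q = [12 -3; -3 3]
S = H·P̄·Hᵀ + R = [37 36; 36 43]
K = P̄·Hᵀ·S⁻¹ = [18/295 129/295; 108/295 -111/295]
x' − x̄ = [111/295, -219/295] = K·y
y = (KᵀK)⁻¹·Kᵀ·(x' − x̄) = [-1, 1]
z = y + H·x̄ = [-1, 1] + [0, 0] = [-1, 1]

z = [-1, 1]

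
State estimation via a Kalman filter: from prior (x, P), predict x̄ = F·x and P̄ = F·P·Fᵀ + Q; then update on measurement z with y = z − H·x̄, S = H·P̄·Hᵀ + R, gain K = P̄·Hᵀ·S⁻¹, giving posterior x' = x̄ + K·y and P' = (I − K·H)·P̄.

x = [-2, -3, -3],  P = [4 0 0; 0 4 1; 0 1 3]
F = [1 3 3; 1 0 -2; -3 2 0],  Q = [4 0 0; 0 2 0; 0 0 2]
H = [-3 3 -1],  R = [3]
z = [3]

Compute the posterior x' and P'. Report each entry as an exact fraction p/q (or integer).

x̄ = F·x = [-20, 4, 0]
P̄ = F·P·Fᵀ + Q = [89 -20 18; -20 18 -16; 18 -16 54]
y = z − H·x̄ = [-69]
S = H·P̄·Hᵀ + R = [1584]
K = P̄·Hᵀ·S⁻¹ = [-115/528; 65/792; -13/132]
x' = x̄ + K·y = [-875/176, -439/264, 299/44]
P' = (I − K·H)·P̄ = [2439/176 2195/264 -703/44; 2195/264 2903/396 -211/66; -703/44 -211/66 425/11]

x' = [-875/176, -439/264, 299/44]
P' = [2439/176 2195/264 -703/44; 2195/264 2903/396 -211/66; -703/44 -211/66 425/11]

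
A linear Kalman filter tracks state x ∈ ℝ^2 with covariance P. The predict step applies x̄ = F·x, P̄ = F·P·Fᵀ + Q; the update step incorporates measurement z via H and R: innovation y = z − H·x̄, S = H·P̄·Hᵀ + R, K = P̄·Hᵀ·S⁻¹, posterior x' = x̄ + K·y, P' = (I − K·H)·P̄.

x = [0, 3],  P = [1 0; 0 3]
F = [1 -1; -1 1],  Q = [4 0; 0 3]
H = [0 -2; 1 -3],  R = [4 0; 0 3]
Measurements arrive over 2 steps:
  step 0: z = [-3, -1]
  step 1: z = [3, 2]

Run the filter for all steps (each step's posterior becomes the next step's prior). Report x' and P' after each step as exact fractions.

step 0: x̄ = F·x = [-3, 3]
step 0: P̄ = F·P·Fᵀ + Q = [8 -4; -4 7]
step 0: y = z − H·x̄ = [3, 11]
step 0: S = H·P̄·Hᵀ + R = [32 50; 50 98]
step 0: K = P̄·Hᵀ·S⁻¹ = [-18/53 20/53; -61/318 -25/159]
step 0: x' = x̄ + K·y = [7/53, 221/318]
step 0: P' = (I − K·H)·P̄ = [168/53 36/53; 36/53 61/159]
step 1: x̄ = F·x = [-179/318, 179/318]
step 1: P̄ = F·P·Fᵀ + Q = [985/159 -349/159; -349/159 826/159]
step 1: y = z − H·x̄ = [656/159, 676/159]
step 1: S = H·P̄·Hᵀ + R = [3940/159 5654/159; 5654/159 10990/159]
step 1: K = P̄·Hᵀ·S⁻¹ = [-6003/17819 6383/17819; -6829/35638 -2827/17819]
step 1: x' = x̄ + K·y = [-15319/35638, -32153/35638]
step 1: P' = (I − K·H)·P̄ = [55167/17819 12006/17819; 12006/17819 6829/17819]

step 0: x' = [7/53, 221/318], P' = [168/53 36/53; 36/53 61/159]
step 1: x' = [-15319/35638, -32153/35638], P' = [55167/17819 12006/17819; 12006/17819 6829/17819]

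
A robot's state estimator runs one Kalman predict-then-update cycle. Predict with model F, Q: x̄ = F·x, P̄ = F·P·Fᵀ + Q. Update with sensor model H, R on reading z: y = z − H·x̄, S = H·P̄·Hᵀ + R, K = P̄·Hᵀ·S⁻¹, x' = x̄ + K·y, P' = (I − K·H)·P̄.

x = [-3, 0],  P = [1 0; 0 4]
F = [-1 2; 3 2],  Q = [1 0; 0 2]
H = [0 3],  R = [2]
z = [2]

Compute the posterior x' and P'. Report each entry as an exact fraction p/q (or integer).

x' = [1866/245, 144/245]
P' = [2889/245 26/245; 26/245 54/245]

x̄ = F·x = [3, -9]
P̄ = F·P·Fᵀ + Q = [18 13; 13 27]
y = z − H·x̄ = [29]
S = H·P̄·Hᵀ + R = [245]
K = P̄·Hᵀ·S⁻¹ = [39/245; 81/245]
x' = x̄ + K·y = [1866/245, 144/245]
P' = (I − K·H)·P̄ = [2889/245 26/245; 26/245 54/245]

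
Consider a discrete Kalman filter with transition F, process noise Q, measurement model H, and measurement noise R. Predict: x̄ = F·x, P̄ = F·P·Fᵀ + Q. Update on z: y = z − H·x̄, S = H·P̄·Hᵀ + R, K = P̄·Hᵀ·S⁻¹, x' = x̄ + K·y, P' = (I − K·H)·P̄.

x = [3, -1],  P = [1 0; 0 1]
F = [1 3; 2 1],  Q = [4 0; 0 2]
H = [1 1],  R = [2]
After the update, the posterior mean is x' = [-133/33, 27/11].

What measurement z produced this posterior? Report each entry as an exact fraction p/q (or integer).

z = [-2]

x̄ = F·x = [0, 5]
P̄ = F·P·Fᵀ + Q = [14 5; 5 7]
S = H·P̄·Hᵀ + R = [33]
K = P̄·Hᵀ·S⁻¹ = [19/33; 4/11]
x' − x̄ = [-133/33, -28/11] = K·y
y = (KᵀK)⁻¹·Kᵀ·(x' − x̄) = [-7]
z = y + H·x̄ = [-7] + [5] = [-2]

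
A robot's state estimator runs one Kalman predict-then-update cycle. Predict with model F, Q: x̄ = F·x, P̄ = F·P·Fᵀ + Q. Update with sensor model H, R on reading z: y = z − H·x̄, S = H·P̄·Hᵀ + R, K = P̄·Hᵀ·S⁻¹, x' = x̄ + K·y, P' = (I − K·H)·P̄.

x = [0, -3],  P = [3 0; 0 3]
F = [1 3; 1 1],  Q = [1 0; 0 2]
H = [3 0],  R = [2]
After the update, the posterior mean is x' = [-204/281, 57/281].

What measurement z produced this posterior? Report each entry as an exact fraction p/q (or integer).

z = [-2]

x̄ = F·x = [-9, -3]
P̄ = F·P·Fᵀ + Q = [31 12; 12 8]
S = H·P̄·Hᵀ + R = [281]
K = P̄·Hᵀ·S⁻¹ = [93/281; 36/281]
x' − x̄ = [2325/281, 900/281] = K·y
y = (KᵀK)⁻¹·Kᵀ·(x' − x̄) = [25]
z = y + H·x̄ = [25] + [-27] = [-2]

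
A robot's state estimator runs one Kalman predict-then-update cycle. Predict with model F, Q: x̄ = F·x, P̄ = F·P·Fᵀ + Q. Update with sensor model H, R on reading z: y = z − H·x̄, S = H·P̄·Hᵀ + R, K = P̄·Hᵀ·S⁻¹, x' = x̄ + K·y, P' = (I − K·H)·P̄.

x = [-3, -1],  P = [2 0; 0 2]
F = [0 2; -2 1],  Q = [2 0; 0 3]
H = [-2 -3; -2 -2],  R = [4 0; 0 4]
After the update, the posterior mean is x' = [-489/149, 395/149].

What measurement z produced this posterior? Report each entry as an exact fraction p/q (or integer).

x̄ = F·x = [-2, 5]
P̄ = F·P·Fᵀ + Q = [10 4; 4 13]
S = H·P̄·Hᵀ + R = [209 158; 158 128]
K = P̄·Hᵀ·S⁻¹ = [82/447 -199/447; -161/447 80/447]
x' − x̄ = [-191/149, -350/149] = K·y
y = (KᵀK)⁻¹·Kᵀ·(x' − x̄) = [10, 7]
z = y + H·x̄ = [10, 7] + [-11, -6] = [-1, 1]

z = [-1, 1]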